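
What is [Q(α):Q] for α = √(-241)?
[Q(α):Q] = 2

[Q(α):Q] equals the degree of the minimal polynomial of α. Here α^2 = -241 and x^2 + 241 is irreducible (d = -241 is squarefree, ≠ 1, hence not a square), so deg(m_α) = 2. Thus [Q(α):Q] = 2.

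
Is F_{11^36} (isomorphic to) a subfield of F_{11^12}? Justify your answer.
No: F_{11^36} is not a subfield of F_{11^12}

F_{p^m} embeds in F_{p^n} iff m | n. Here 36 ∤ 12 (since 12 = 0·36 + 12 with remainder 12 ≠ 0), so F_{11^36} is not a subfield of F_{11^12}. Equivalently: if it were, the tower law would give 36 = [F_{11^36}:F_11] dividing [F_{11^12}:F_11] = 12, contradiction.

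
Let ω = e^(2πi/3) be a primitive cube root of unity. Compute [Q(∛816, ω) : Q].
[Q(∛816, ω) : Q] = 6

[Q(∛816):Q] = 3 (min poly x^3 - 816, irreducible since 816 is not a perfect cube). [Q(ω):Q] = 2 (min poly x^2 + x + 1). Since Q(∛816) ⊂ R and ω ∉ R, we have ω ∉ Q(∛816), so x^2 + x + 1 remains irreducible over Q(∛816) and [Q(∛816, ω) : Q(∛816)] = 2. By the tower law, [Q(∛816, ω) : Q] = 3 · 2 = 6. (In fact Q(∛816, ω) is the splitting field of x^3 - 816 over Q.)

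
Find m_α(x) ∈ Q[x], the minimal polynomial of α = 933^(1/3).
m_α(x) = x^3 - 933

α satisfies α^3 = 933, so x^3 - 933 annihilates α. By the rational root test, a rational root p/q (in lowest terms) of x^3 - 933 would satisfy p^3 = 933 q^3, forcing q = 1 and p^3 = 933; but 933 is not a perfect cube, contradiction. A monic cubic over Q with no rational root is irreducible (any nontrivial factorization would include a linear factor). Hence x^3 - 933 is the minimal polynomial of α, and in particular [Q(α):Q] = 3.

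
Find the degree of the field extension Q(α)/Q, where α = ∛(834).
[Q(α):Q] = 3

The minimal polynomial of α is x^3 - 834, irreducible over Q since 834 is not a perfect cube (so x^3 - 834 has no rational root). Hence [Q(α):Q] = deg(m_α) = 3.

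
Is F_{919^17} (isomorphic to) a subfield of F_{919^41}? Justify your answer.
No: F_{919^17} is not a subfield of F_{919^41}

F_{p^m} embeds in F_{p^n} iff m | n. Here 17 ∤ 41 (since 41 = 2·17 + 7 with remainder 7 ≠ 0), so F_{919^17} is not a subfield of F_{919^41}. Equivalently: if it were, the tower law would give 17 = [F_{919^17}:F_919] dividing [F_{919^41}:F_919] = 41, contradiction.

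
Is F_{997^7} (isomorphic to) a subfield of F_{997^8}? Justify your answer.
No: F_{997^7} is not a subfield of F_{997^8}

F_{p^m} embeds in F_{p^n} iff m | n. Here 7 ∤ 8 (since 8 = 1·7 + 1 with remainder 1 ≠ 0), so F_{997^7} is not a subfield of F_{997^8}. Equivalently: if it were, the tower law would give 7 = [F_{997^7}:F_997] dividing [F_{997^8}:F_997] = 8, contradiction.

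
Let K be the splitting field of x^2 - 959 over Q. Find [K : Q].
[K : Q] = 2

f(x) = x^2 - 959 factors as (x - √959)(x + √959). The splitting field is K = Q(√959). Since 959 is squarefree and > 1, it is not a perfect square, so x^2 - 959 is irreducible over Q and [Q(√959) : Q] = 2. Hence [K : Q] = 2.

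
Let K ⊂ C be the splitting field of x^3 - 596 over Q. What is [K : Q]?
[K : Q] = 6

The roots of x^3 - 596 are ∛596, ω∛596, ω^2∛596 where ω = e^(2πi/3) is a primitive cube root of unity, so K = Q(∛596, ω). Now [Q(∛596):Q] = 3 (since 596 is not a perfect cube, x^3 - 596 is irreducible) and [Q(ω):Q] = 2. Both 2 and 3 divide [K:Q], and [K:Q] ≤ 3·2 = 6, so [K:Q] = 6. (Equivalently: Q(∛596) ⊂ R but ω ∉ R, so [K : Q(∛596)] = 2.)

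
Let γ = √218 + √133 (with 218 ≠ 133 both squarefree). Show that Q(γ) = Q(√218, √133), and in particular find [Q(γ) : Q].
[Q(γ) : Q] = 4 (equivalently, Q(γ) = Q(√218, √133))

Obviously Q(γ) ⊆ Q(√218, √133), and [Q(√218, √133):Q] = 4 (since 218, 133 are distinct squarefree integers > 1 with 28994 not a perfect square). To show equality we compute the minimal polynomial of γ. From γ = √218 + √133: γ^2 = 218 + 2√(28994) + 133 = 351 + 2√(28994), so γ^2 - 351 = 2√(28994); squaring, (γ^2 - 351)^2 = 4·28994, i.e. γ^4 - 702γ^2 + 123201 - 115976 = 0, i.e. γ^4 - 702γ^2 + 7225 = 0. So γ is a root of x^4 - 702x^2 + 7225. This polynomial is irreducible over Q: it has no rational root (each ±√218 ± √133 is irrational), and any factorization into two quadratics over Q would force √(28994) ∈ Q (pairing opposite roots) or √218, √133 ∈ Q (other pairings), all impossible. Hence [Q(γ):Q] = 4 = [Q(√218, √133):Q], so Q(γ) = Q(√218, √133).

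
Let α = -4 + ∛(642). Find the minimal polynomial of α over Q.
m_α(x) = x^3 + 12x^2 + 48x - 578

Set β = α + 4 = ∛(642), so β^3 = 642. Then (α + 4)^3 - 642 = 0, i.e. α is a root of g(x) = (x + 4)^3 - 642 = x^3 + 12x^2 + 48x - 578. Since g(x) = h(x + 4) where h(x) = x^3 - 642, and h is irreducible over Q (because 642 is not a perfect cube, so h has no rational root, and a monic cubic with no rational root is irreducible), g is also irreducible (irreducibility is preserved under the substitution x → x + 4). Hence m_α(x) = x^3 + 12x^2 + 48x - 578.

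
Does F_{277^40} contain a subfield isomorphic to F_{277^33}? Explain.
No: F_{277^33} is not a subfield of F_{277^40}

F_{p^m} embeds in F_{p^n} iff m | n. Here 33 ∤ 40 (since 40 = 1·33 + 7 with remainder 7 ≠ 0), so F_{277^33} is not a subfield of F_{277^40}. Equivalently: if it were, the tower law would give 33 = [F_{277^33}:F_277] dividing [F_{277^40}:F_277] = 40, contradiction.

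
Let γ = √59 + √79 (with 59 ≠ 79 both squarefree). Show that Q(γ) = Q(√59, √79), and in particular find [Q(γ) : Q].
[Q(γ) : Q] = 4 (equivalently, Q(γ) = Q(√59, √79))

Obviously Q(γ) ⊆ Q(√59, √79), and [Q(√59, √79):Q] = 4 (since 59, 79 are distinct squarefree integers > 1 with 4661 not a perfect square). To show equality we compute the minimal polynomial of γ. From γ = √59 + √79: γ^2 = 59 + 2√(4661) + 79 = 138 + 2√(4661), so γ^2 - 138 = 2√(4661); squaring, (γ^2 - 138)^2 = 4·4661, i.e. γ^4 - 276γ^2 + 19044 - 18644 = 0, i.e. γ^4 - 276γ^2 + 400 = 0. So γ is a root of x^4 - 276x^2 + 400. This polynomial is irreducible over Q: it has no rational root (each ±√59 ± √79 is irrational), and any factorization into two quadratics over Q would force √(4661) ∈ Q (pairing opposite roots) or √59, √79 ∈ Q (other pairings), all impossible. Hence [Q(γ):Q] = 4 = [Q(√59, √79):Q], so Q(γ) = Q(√59, √79).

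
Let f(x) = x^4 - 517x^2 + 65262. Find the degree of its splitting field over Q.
[K : Q] = 4

Solving the quadratic in x^2: x^2 = (517 ± √(517^2 - 4·65262))/2 = (517 ± √6241)/2 = (517 ± 79)/2, giving x^2 = 219 or x^2 = 298. So f(x) = (x^2 - 219)(x^2 - 298) and the roots of f are ±√219, ±√298. Hence the splitting field is K = Q(√219, √298). Since 219 and 298 are distinct squarefree integers > 1, their product 65262 is not a perfect square, so √298 ∉ Q(√219). By the tower law [K:Q] = [Q(√219,√298):Q(√219)] · [Q(√219):Q] = 2 · 2 = 4.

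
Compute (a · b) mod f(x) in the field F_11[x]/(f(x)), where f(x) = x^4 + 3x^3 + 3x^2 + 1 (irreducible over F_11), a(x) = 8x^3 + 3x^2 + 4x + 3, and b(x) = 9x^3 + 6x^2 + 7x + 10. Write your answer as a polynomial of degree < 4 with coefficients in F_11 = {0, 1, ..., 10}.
a · b ≡ 9x^3 + 10x^2 + 4x + 10 (mod f(x))

Multiply in F_11[x]: a(x)·b(x) = (8x^3 + 3x^2 + 4x + 3)·(9x^3 + 6x^2 + 7x + 10) = 6x^6 + 9x^5 + 9x^3 + 10x^2 + 6x + 8. This has degree ≥ 4, so divide by f(x) over F_11: 6x^6 + 9x^5 + 9x^3 + 10x^2 + 6x + 8 = (6x^2 + 2x + 9)·(x^4 + 3x^3 + 3x^2 + 1) + (9x^3 + 10x^2 + 4x + 10). Hence a·b ≡ 9x^3 + 10x^2 + 4x + 10 (mod f). (F_11[x]/(f) is a field with 11^4 = 14641 elements since f is irreducible of degree 4.)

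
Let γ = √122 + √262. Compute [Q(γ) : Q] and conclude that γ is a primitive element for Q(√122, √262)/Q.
[Q(γ) : Q] = 4 (equivalently, Q(γ) = Q(√122, √262))

Obviously Q(γ) ⊆ Q(√122, √262), and [Q(√122, √262):Q] = 4 (since 122, 262 are distinct squarefree integers > 1 with 31964 not a perfect square). To show equality we compute the minimal polynomial of γ. From γ = √122 + √262: γ^2 = 122 + 2√(31964) + 262 = 384 + 2√(31964), so γ^2 - 384 = 2√(31964); squaring, (γ^2 - 384)^2 = 4·31964, i.e. γ^4 - 768γ^2 + 147456 - 127856 = 0, i.e. γ^4 - 768γ^2 + 19600 = 0. So γ is a root of x^4 - 768x^2 + 19600. This polynomial is irreducible over Q: it has no rational root (each ±√122 ± √262 is irrational), and any factorization into two quadratics over Q would force √(31964) ∈ Q (pairing opposite roots) or √122, √262 ∈ Q (other pairings), all impossible. Hence [Q(γ):Q] = 4 = [Q(√122, √262):Q], so Q(γ) = Q(√122, √262).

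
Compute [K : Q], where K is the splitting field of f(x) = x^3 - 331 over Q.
[K : Q] = 6

The roots of x^3 - 331 are ∛331, ω∛331, ω^2∛331 where ω = e^(2πi/3) is a primitive cube root of unity, so K = Q(∛331, ω). Now [Q(∛331):Q] = 3 (since 331 is not a perfect cube, x^3 - 331 is irreducible) and [Q(ω):Q] = 2. Both 2 and 3 divide [K:Q], and [K:Q] ≤ 3·2 = 6, so [K:Q] = 6. (Equivalently: Q(∛331) ⊂ R but ω ∉ R, so [K : Q(∛331)] = 2.)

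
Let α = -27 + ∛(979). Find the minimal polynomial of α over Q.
m_α(x) = x^3 + 81x^2 + 2187x + 18704

Set β = α + 27 = ∛(979), so β^3 = 979. Then (α + 27)^3 - 979 = 0, i.e. α is a root of g(x) = (x + 27)^3 - 979 = x^3 + 81x^2 + 2187x + 18704. Since g(x) = h(x + 27) where h(x) = x^3 - 979, and h is irreducible over Q (because 979 is not a perfect cube, so h has no rational root, and a monic cubic with no rational root is irreducible), g is also irreducible (irreducibility is preserved under the substitution x → x + 27). Hence m_α(x) = x^3 + 81x^2 + 2187x + 18704.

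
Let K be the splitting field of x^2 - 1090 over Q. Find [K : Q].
[K : Q] = 2

f(x) = x^2 - 1090 factors as (x - √1090)(x + √1090). The splitting field is K = Q(√1090). Since 1090 is squarefree and > 1, it is not a perfect square, so x^2 - 1090 is irreducible over Q and [Q(√1090) : Q] = 2. Hence [K : Q] = 2.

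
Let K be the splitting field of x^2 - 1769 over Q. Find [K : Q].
[K : Q] = 2

f(x) = x^2 - 1769 factors as (x - √1769)(x + √1769). The splitting field is K = Q(√1769). Since 1769 is squarefree and > 1, it is not a perfect square, so x^2 - 1769 is irreducible over Q and [Q(√1769) : Q] = 2. Hence [K : Q] = 2.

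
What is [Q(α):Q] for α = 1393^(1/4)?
[Q(α):Q] = 4

α is a root of x^4 - 1393. By Eisenstein's criterion at the prime p = 7 (which divides the constant term 1393 but p^2 = 49 does not, since 1393 is squarefree), x^4 - 1393 is irreducible over Q. Hence [Q(α):Q] = 4.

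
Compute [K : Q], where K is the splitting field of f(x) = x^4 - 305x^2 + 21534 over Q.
[K : Q] = 4

Solving the quadratic in x^2: x^2 = (305 ± √(305^2 - 4·21534))/2 = (305 ± √6889)/2 = (305 ± 83)/2, giving x^2 = 111 or x^2 = 194. So f(x) = (x^2 - 111)(x^2 - 194) and the roots of f are ±√111, ±√194. Hence the splitting field is K = Q(√111, √194). Since 111 and 194 are distinct squarefree integers > 1, their product 21534 is not a perfect square, so √194 ∉ Q(√111). By the tower law [K:Q] = [Q(√111,√194):Q(√111)] · [Q(√111):Q] = 2 · 2 = 4.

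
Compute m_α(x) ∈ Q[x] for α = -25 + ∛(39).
m_α(x) = x^3 + 75x^2 + 1875x + 15586

Set β = α + 25 = ∛(39), so β^3 = 39. Then (α + 25)^3 - 39 = 0, i.e. α is a root of g(x) = (x + 25)^3 - 39 = x^3 + 75x^2 + 1875x + 15586. Since g(x) = h(x + 25) where h(x) = x^3 - 39, and h is irreducible over Q (because 39 is not a perfect cube, so h has no rational root, and a monic cubic with no rational root is irreducible), g is also irreducible (irreducibility is preserved under the substitution x → x + 25). Hence m_α(x) = x^3 + 75x^2 + 1875x + 15586.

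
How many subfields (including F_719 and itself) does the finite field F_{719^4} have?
F_{719^4} has 3 subfields

The subfields of F_{p^n} are exactly the fields F_{p^d} for d | n (each is the fixed field of the unique index-d subgroup of Gal(F_{p^n}/F_p) ≅ Z/nZ). The divisors of n = 4 are {1, 2, 4}, giving 3 subfields: F_{719^1}, F_{719^2}, F_{719^4}.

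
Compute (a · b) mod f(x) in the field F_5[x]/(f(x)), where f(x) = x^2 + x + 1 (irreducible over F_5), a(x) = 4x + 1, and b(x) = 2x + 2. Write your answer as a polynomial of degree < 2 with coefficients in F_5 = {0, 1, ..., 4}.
a · b ≡ 2x + 4 (mod f(x))

Multiply in F_5[x]: a(x)·b(x) = (4x + 1)·(2x + 2) = 3x^2 + 2. This has degree ≥ 2, so divide by f(x) over F_5: 3x^2 + 2 = (3)·(x^2 + x + 1) + (2x + 4). Hence a·b ≡ 2x + 4 (mod f). (F_5[x]/(f) is a field with 5^2 = 25 elements since f is irreducible of degree 2.)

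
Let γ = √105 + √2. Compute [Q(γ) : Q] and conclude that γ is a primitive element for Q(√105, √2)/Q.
[Q(γ) : Q] = 4 (equivalently, Q(γ) = Q(√105, √2))

Obviously Q(γ) ⊆ Q(√105, √2), and [Q(√105, √2):Q] = 4 (since 105, 2 are distinct squarefree integers > 1 with 210 not a perfect square). To show equality we compute the minimal polynomial of γ. From γ = √105 + √2: γ^2 = 105 + 2√(210) + 2 = 107 + 2√(210), so γ^2 - 107 = 2√(210); squaring, (γ^2 - 107)^2 = 4·210, i.e. γ^4 - 214γ^2 + 11449 - 840 = 0, i.e. γ^4 - 214γ^2 + 10609 = 0. So γ is a root of x^4 - 214x^2 + 10609. This polynomial is irreducible over Q: it has no rational root (each ±√105 ± √2 is irrational), and any factorization into two quadratics over Q would force √(210) ∈ Q (pairing opposite roots) or √105, √2 ∈ Q (other pairings), all impossible. Hence [Q(γ):Q] = 4 = [Q(√105, √2):Q], so Q(γ) = Q(√105, √2).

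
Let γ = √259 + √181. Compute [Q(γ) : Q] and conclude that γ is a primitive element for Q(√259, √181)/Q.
[Q(γ) : Q] = 4 (equivalently, Q(γ) = Q(√259, √181))

Obviously Q(γ) ⊆ Q(√259, √181), and [Q(√259, √181):Q] = 4 (since 259, 181 are distinct squarefree integers > 1 with 46879 not a perfect square). To show equality we compute the minimal polynomial of γ. From γ = √259 + √181: γ^2 = 259 + 2√(46879) + 181 = 440 + 2√(46879), so γ^2 - 440 = 2√(46879); squaring, (γ^2 - 440)^2 = 4·46879, i.e. γ^4 - 880γ^2 + 193600 - 187516 = 0, i.e. γ^4 - 880γ^2 + 6084 = 0. So γ is a root of x^4 - 880x^2 + 6084. This polynomial is irreducible over Q: it has no rational root (each ±√259 ± √181 is irrational), and any factorization into two quadratics over Q would force √(46879) ∈ Q (pairing opposite roots) or √259, √181 ∈ Q (other pairings), all impossible. Hence [Q(γ):Q] = 4 = [Q(√259, √181):Q], so Q(γ) = Q(√259, √181).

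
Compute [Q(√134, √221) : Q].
[Q(√134, √221) : Q] = 4

[Q(√134):Q] = 2 (min poly x^2 - 134, irreducible since 134 is squarefree > 1). For the top step, suppose √221 ∈ Q(√134), say √221 = c + d√134 with c, d ∈ Q. Squaring: 221 = c^2 + 134d^2 + 2cd√134. Since √134 ∉ Q this forces 2cd = 0. If d = 0 then √221 = c ∈ Q, contradicting 221 squarefree > 1. If c = 0 then 221 = 134d^2, so 134·221 = (134d)^2 is a perfect square in Q — but 134·221 = 29614 is not a perfect square (since 134 and 221 are distinct squarefree integers). Contradiction. Hence √221 ∉ Q(√134), so x^2 - 221 stays irreducible over Q(√134) and [Q(√134, √221) : Q(√134)] = 2. By the tower law, [Q(√134, √221) : Q] = 2 · 2 = 4.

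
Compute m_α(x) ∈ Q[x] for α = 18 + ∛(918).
m_α(x) = x^3 - 54x^2 + 972x - 6750

Set β = α - 18 = ∛(918), so β^3 = 918. Then (α - 18)^3 - 918 = 0, i.e. α is a root of g(x) = (x - 18)^3 - 918 = x^3 - 54x^2 + 972x - 6750. Since g(x) = h(x - 18) where h(x) = x^3 - 918, and h is irreducible over Q (because 918 is not a perfect cube, so h has no rational root, and a monic cubic with no rational root is irreducible), g is also irreducible (irreducibility is preserved under the substitution x → x - 18). Hence m_α(x) = x^3 - 54x^2 + 972x - 6750.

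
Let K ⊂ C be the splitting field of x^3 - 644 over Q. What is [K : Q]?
[K : Q] = 6

The roots of x^3 - 644 are ∛644, ω∛644, ω^2∛644 where ω = e^(2πi/3) is a primitive cube root of unity, so K = Q(∛644, ω). Now [Q(∛644):Q] = 3 (since 644 is not a perfect cube, x^3 - 644 is irreducible) and [Q(ω):Q] = 2. Both 2 and 3 divide [K:Q], and [K:Q] ≤ 3·2 = 6, so [K:Q] = 6. (Equivalently: Q(∛644) ⊂ R but ω ∉ R, so [K : Q(∛644)] = 2.)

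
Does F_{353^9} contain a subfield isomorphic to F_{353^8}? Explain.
No: F_{353^8} is not a subfield of F_{353^9}

F_{p^m} embeds in F_{p^n} iff m | n. Here 8 ∤ 9 (since 9 = 1·8 + 1 with remainder 1 ≠ 0), so F_{353^8} is not a subfield of F_{353^9}. Equivalently: if it were, the tower law would give 8 = [F_{353^8}:F_353] dividing [F_{353^9}:F_353] = 9, contradiction.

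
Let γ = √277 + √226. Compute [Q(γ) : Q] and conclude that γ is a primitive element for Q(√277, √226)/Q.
[Q(γ) : Q] = 4 (equivalently, Q(γ) = Q(√277, √226))

Obviously Q(γ) ⊆ Q(√277, √226), and [Q(√277, √226):Q] = 4 (since 277, 226 are distinct squarefree integers > 1 with 62602 not a perfect square). To show equality we compute the minimal polynomial of γ. From γ = √277 + √226: γ^2 = 277 + 2√(62602) + 226 = 503 + 2√(62602), so γ^2 - 503 = 2√(62602); squaring, (γ^2 - 503)^2 = 4·62602, i.e. γ^4 - 1006γ^2 + 253009 - 250408 = 0, i.e. γ^4 - 1006γ^2 + 2601 = 0. So γ is a root of x^4 - 1006x^2 + 2601. This polynomial is irreducible over Q: it has no rational root (each ±√277 ± √226 is irrational), and any factorization into two quadratics over Q would force √(62602) ∈ Q (pairing opposite roots) or √277, √226 ∈ Q (other pairings), all impossible. Hence [Q(γ):Q] = 4 = [Q(√277, √226):Q], so Q(γ) = Q(√277, √226).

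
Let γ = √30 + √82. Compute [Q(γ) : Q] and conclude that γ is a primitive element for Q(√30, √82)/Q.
[Q(γ) : Q] = 4 (equivalently, Q(γ) = Q(√30, √82))

Obviously Q(γ) ⊆ Q(√30, √82), and [Q(√30, √82):Q] = 4 (since 30, 82 are distinct squarefree integers > 1 with 2460 not a perfect square). To show equality we compute the minimal polynomial of γ. From γ = √30 + √82: γ^2 = 30 + 2√(2460) + 82 = 112 + 2√(2460), so γ^2 - 112 = 2√(2460); squaring, (γ^2 - 112)^2 = 4·2460, i.e. γ^4 - 224γ^2 + 12544 - 9840 = 0, i.e. γ^4 - 224γ^2 + 2704 = 0. So γ is a root of x^4 - 224x^2 + 2704. This polynomial is irreducible over Q: it has no rational root (each ±√30 ± √82 is irrational), and any factorization into two quadratics over Q would force √(2460) ∈ Q (pairing opposite roots) or √30, √82 ∈ Q (other pairings), all impossible. Hence [Q(γ):Q] = 4 = [Q(√30, √82):Q], so Q(γ) = Q(√30, √82).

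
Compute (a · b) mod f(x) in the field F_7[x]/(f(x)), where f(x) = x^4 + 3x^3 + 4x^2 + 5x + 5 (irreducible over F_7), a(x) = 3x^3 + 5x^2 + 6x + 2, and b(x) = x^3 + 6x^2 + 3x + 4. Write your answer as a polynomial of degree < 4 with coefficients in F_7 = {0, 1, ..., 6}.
a · b ≡ x^2 + 5x + 4 (mod f(x))

Multiply in F_7[x]: a(x)·b(x) = (3x^3 + 5x^2 + 6x + 2)·(x^3 + 6x^2 + 3x + 4) = 3x^6 + 2x^5 + 3x^4 + 2x^3 + x^2 + 2x + 1. This has degree ≥ 4, so divide by f(x) over F_7: 3x^6 + 2x^5 + 3x^4 + 2x^3 + x^2 + 2x + 1 = (3x^2 + 5)·(x^4 + 3x^3 + 4x^2 + 5x + 5) + (x^2 + 5x + 4). Hence a·b ≡ x^2 + 5x + 4 (mod f). (F_7[x]/(f) is a field with 7^4 = 2401 elements since f is irreducible of degree 4.)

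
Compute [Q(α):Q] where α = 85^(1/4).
[Q(α):Q] = 4

α is a root of x^4 - 85. By Eisenstein's criterion at the prime p = 5 (which divides the constant term 85 but p^2 = 25 does not, since 85 is squarefree), x^4 - 85 is irreducible over Q. Hence [Q(α):Q] = 4.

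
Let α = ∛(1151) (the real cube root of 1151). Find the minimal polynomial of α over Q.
m_α(x) = x^3 - 1151

α satisfies α^3 = 1151, so x^3 - 1151 annihilates α. By the rational root test, a rational root p/q (in lowest terms) of x^3 - 1151 would satisfy p^3 = 1151 q^3, forcing q = 1 and p^3 = 1151; but 1151 is not a perfect cube, contradiction. A monic cubic over Q with no rational root is irreducible (any nontrivial factorization would include a linear factor). Hence x^3 - 1151 is the minimal polynomial of α, and in particular [Q(α):Q] = 3.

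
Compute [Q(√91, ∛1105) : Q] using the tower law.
[Q(√91, ∛1105) : Q] = 6

Let L = Q(√91, ∛1105). Since Q(√91) ⊂ L and [Q(√91):Q] = 2, the tower law gives 2 | [L:Q]. Likewise Q(∛1105) ⊂ L with [Q(∛1105):Q] = 3 (because 1105 is not a perfect cube), so 3 | [L:Q]. As gcd(2,3) = 1, [L:Q] is divisible by 6. Conversely L is generated over Q by √91 and ∛1105, so [L:Q] ≤ 2·3 = 6. Therefore [Q(√91, ∛1105) : Q] = 6.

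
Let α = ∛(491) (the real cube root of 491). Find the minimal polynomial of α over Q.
m_α(x) = x^3 - 491

α satisfies α^3 = 491, so x^3 - 491 annihilates α. By the rational root test, a rational root p/q (in lowest terms) of x^3 - 491 would satisfy p^3 = 491 q^3, forcing q = 1 and p^3 = 491; but 491 is not a perfect cube, contradiction. A monic cubic over Q with no rational root is irreducible (any nontrivial factorization would include a linear factor). Hence x^3 - 491 is the minimal polynomial of α, and in particular [Q(α):Q] = 3.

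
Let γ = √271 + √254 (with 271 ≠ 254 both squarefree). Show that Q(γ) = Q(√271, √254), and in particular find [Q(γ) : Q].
[Q(γ) : Q] = 4 (equivalently, Q(γ) = Q(√271, √254))

Obviously Q(γ) ⊆ Q(√271, √254), and [Q(√271, √254):Q] = 4 (since 271, 254 are distinct squarefree integers > 1 with 68834 not a perfect square). To show equality we compute the minimal polynomial of γ. From γ = √271 + √254: γ^2 = 271 + 2√(68834) + 254 = 525 + 2√(68834), so γ^2 - 525 = 2√(68834); squaring, (γ^2 - 525)^2 = 4·68834, i.e. γ^4 - 1050γ^2 + 275625 - 275336 = 0, i.e. γ^4 - 1050γ^2 + 289 = 0. So γ is a root of x^4 - 1050x^2 + 289. This polynomial is irreducible over Q: it has no rational root (each ±√271 ± √254 is irrational), and any factorization into two quadratics over Q would force √(68834) ∈ Q (pairing opposite roots) or √271, √254 ∈ Q (other pairings), all impossible. Hence [Q(γ):Q] = 4 = [Q(√271, √254):Q], so Q(γ) = Q(√271, √254).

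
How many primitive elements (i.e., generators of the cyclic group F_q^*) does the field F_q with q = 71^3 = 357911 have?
There are φ(357910) = 122688 primitive elements

F_q^* is cyclic of order q - 1 = 357910. A cyclic group of order m has exactly φ(m) generators. Here m = 357910 = 2 · 5 · 7 · 5113, so the number of primitive elements is φ(357910) = 122688.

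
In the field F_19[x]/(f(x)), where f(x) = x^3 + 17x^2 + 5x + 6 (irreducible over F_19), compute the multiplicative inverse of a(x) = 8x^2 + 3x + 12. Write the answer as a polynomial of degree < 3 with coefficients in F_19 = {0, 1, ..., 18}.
a(x)^(-1) ≡ 15x^2 + 4x + 5 (mod f(x))

Since f is irreducible over F_19, F_19[x]/(f) is a field and a(x) ≠ 0 has an inverse. Apply the extended Euclidean algorithm to f(x) and a(x) in F_19[x]: f(x) = (12x)·a(x) + (13x + 6);  a(x) = (5x + 14)·(13x + 6) + (4). The last nonzero remainder is the constant 4 = gcd(f, a) in F_19. Back-substituting through the division chain expresses 4 = s(x)·a(x) + t(x)·f(x) with s(x) ≡ 3x^2 + 16x + 1 (mod f), so (3x^2 + 16x + 1)·a(x) ≡ 4 (mod f). Multiplying by 4^(-1) ≡ 5 in F_19 gives a(x)^(-1) ≡ 5·(3x^2 + 16x + 1) ≡ 15x^2 + 4x + 5 (mod f). Check: (8x^2 + 3x + 12)·(15x^2 + 4x + 5) = 6x^4 + x^3 + 4x^2 + 6x + 3 ≡ 1 (mod x^3 + 17x^2 + 5x + 6).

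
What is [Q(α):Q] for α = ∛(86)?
[Q(α):Q] = 3

The minimal polynomial of α is x^3 - 86, irreducible over Q since 86 is not a perfect cube (so x^3 - 86 has no rational root). Hence [Q(α):Q] = deg(m_α) = 3.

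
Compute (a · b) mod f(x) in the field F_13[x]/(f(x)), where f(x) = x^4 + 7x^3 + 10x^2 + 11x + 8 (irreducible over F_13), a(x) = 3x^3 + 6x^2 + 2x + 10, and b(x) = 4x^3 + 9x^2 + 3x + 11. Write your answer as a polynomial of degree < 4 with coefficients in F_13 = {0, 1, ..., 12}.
a · b ≡ 8x^3 + 4x + 6 (mod f(x))

Multiply in F_13[x]: a(x)·b(x) = (3x^3 + 6x^2 + 2x + 10)·(4x^3 + 9x^2 + 3x + 11) = 12x^6 + 12x^5 + 6x^4 + 5x^3 + 6x^2 + 6. This has degree ≥ 4, so divide by f(x) over F_13: 12x^6 + 12x^5 + 6x^4 + 5x^3 + 6x^2 + 6 = (12x^2 + 6x)·(x^4 + 7x^3 + 10x^2 + 11x + 8) + (8x^3 + 4x + 6). Hence a·b ≡ 8x^3 + 4x + 6 (mod f). (F_13[x]/(f) is a field with 13^4 = 28561 elements since f is irreducible of degree 4.)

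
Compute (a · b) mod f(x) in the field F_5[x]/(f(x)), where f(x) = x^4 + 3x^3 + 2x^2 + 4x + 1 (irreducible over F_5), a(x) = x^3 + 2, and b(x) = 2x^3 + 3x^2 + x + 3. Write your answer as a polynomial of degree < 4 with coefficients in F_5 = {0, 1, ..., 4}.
a · b ≡ 2x^3 + 4x^2 + x (mod f(x))

Multiply in F_5[x]: a(x)·b(x) = (x^3 + 2)·(2x^3 + 3x^2 + x + 3) = 2x^6 + 3x^5 + x^4 + 2x^3 + x^2 + 2x + 1. This has degree ≥ 4, so divide by f(x) over F_5: 2x^6 + 3x^5 + x^4 + 2x^3 + x^2 + 2x + 1 = (2x^2 + 2x + 1)·(x^4 + 3x^3 + 2x^2 + 4x + 1) + (2x^3 + 4x^2 + x). Hence a·b ≡ 2x^3 + 4x^2 + x (mod f). (F_5[x]/(f) is a field with 5^4 = 625 elements since f is irreducible of degree 4.)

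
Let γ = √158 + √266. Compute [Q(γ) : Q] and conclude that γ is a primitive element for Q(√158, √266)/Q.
[Q(γ) : Q] = 4 (equivalently, Q(γ) = Q(√158, √266))

Obviously Q(γ) ⊆ Q(√158, √266), and [Q(√158, √266):Q] = 4 (since 158, 266 are distinct squarefree integers > 1 with 42028 not a perfect square). To show equality we compute the minimal polynomial of γ. From γ = √158 + √266: γ^2 = 158 + 2√(42028) + 266 = 424 + 2√(42028), so γ^2 - 424 = 2√(42028); squaring, (γ^2 - 424)^2 = 4·42028, i.e. γ^4 - 848γ^2 + 179776 - 168112 = 0, i.e. γ^4 - 848γ^2 + 11664 = 0. So γ is a root of x^4 - 848x^2 + 11664. This polynomial is irreducible over Q: it has no rational root (each ±√158 ± √266 is irrational), and any factorization into two quadratics over Q would force √(42028) ∈ Q (pairing opposite roots) or √158, √266 ∈ Q (other pairings), all impossible. Hence [Q(γ):Q] = 4 = [Q(√158, √266):Q], so Q(γ) = Q(√158, √266).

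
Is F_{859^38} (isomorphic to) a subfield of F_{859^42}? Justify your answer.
No: F_{859^38} is not a subfield of F_{859^42}

F_{p^m} embeds in F_{p^n} iff m | n. Here 38 ∤ 42 (since 42 = 1·38 + 4 with remainder 4 ≠ 0), so F_{859^38} is not a subfield of F_{859^42}. Equivalently: if it were, the tower law would give 38 = [F_{859^38}:F_859] dividing [F_{859^42}:F_859] = 42, contradiction.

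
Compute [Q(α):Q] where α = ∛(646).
[Q(α):Q] = 3

The minimal polynomial of α is x^3 - 646, irreducible over Q since 646 is not a perfect cube (so x^3 - 646 has no rational root). Hence [Q(α):Q] = deg(m_α) = 3.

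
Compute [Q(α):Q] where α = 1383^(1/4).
[Q(α):Q] = 4

α is a root of x^4 - 1383. By Eisenstein's criterion at the prime p = 3 (which divides the constant term 1383 but p^2 = 9 does not, since 1383 is squarefree), x^4 - 1383 is irreducible over Q. Hence [Q(α):Q] = 4.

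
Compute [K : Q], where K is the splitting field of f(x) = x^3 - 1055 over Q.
[K : Q] = 6

The roots of x^3 - 1055 are ∛1055, ω∛1055, ω^2∛1055 where ω = e^(2πi/3) is a primitive cube root of unity, so K = Q(∛1055, ω). Now [Q(∛1055):Q] = 3 (since 1055 is not a perfect cube, x^3 - 1055 is irreducible) and [Q(ω):Q] = 2. Both 2 and 3 divide [K:Q], and [K:Q] ≤ 3·2 = 6, so [K:Q] = 6. (Equivalently: Q(∛1055) ⊂ R but ω ∉ R, so [K : Q(∛1055)] = 2.)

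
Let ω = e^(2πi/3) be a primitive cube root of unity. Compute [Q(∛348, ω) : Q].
[Q(∛348, ω) : Q] = 6

[Q(∛348):Q] = 3 (min poly x^3 - 348, irreducible since 348 is not a perfect cube). [Q(ω):Q] = 2 (min poly x^2 + x + 1). Since Q(∛348) ⊂ R and ω ∉ R, we have ω ∉ Q(∛348), so x^2 + x + 1 remains irreducible over Q(∛348) and [Q(∛348, ω) : Q(∛348)] = 2. By the tower law, [Q(∛348, ω) : Q] = 3 · 2 = 6. (In fact Q(∛348, ω) is the splitting field of x^3 - 348 over Q.)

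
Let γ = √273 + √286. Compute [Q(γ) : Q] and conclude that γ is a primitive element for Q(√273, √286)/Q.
[Q(γ) : Q] = 4 (equivalently, Q(γ) = Q(√273, √286))

Obviously Q(γ) ⊆ Q(√273, √286), and [Q(√273, √286):Q] = 4 (since 273, 286 are distinct squarefree integers > 1 with 78078 not a perfect square). To show equality we compute the minimal polynomial of γ. From γ = √273 + √286: γ^2 = 273 + 2√(78078) + 286 = 559 + 2√(78078), so γ^2 - 559 = 2√(78078); squaring, (γ^2 - 559)^2 = 4·78078, i.e. γ^4 - 1118γ^2 + 312481 - 312312 = 0, i.e. γ^4 - 1118γ^2 + 169 = 0. So γ is a root of x^4 - 1118x^2 + 169. This polynomial is irreducible over Q: it has no rational root (each ±√273 ± √286 is irrational), and any factorization into two quadratics over Q would force √(78078) ∈ Q (pairing opposite roots) or √273, √286 ∈ Q (other pairings), all impossible. Hence [Q(γ):Q] = 4 = [Q(√273, √286):Q], so Q(γ) = Q(√273, √286).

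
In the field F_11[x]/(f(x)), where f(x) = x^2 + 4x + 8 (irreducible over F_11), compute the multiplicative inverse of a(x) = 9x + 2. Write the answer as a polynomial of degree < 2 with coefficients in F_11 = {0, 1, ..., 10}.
a(x)^(-1) ≡ 3x + 4 (mod f(x))

Since f is irreducible over F_11, F_11[x]/(f) is a field and a(x) ≠ 0 has an inverse. Apply the extended Euclidean algorithm to f(x) and a(x) in F_11[x]: f(x) = (5x + 3)·a(x) + (2). The last nonzero remainder is the constant 2 = gcd(f, a) in F_11. Back-substituting through the division chain expresses 2 = s(x)·a(x) + t(x)·f(x) with s(x) ≡ 6x + 8 (mod f), so (6x + 8)·a(x) ≡ 2 (mod f). Multiplying by 2^(-1) ≡ 6 in F_11 gives a(x)^(-1) ≡ 6·(6x + 8) ≡ 3x + 4 (mod f). Check: (9x + 2)·(3x + 4) = 5x^2 + 9x + 8 ≡ 1 (mod x^2 + 4x + 8).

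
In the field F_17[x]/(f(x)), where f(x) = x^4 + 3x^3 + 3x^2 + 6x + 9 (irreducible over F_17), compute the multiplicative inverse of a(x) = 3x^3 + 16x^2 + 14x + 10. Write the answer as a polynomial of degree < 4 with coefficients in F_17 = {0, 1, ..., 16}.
a(x)^(-1) ≡ 7x^3 + 16x^2 + 7x + 2 (mod f(x))

Since f is irreducible over F_17, F_17[x]/(f) is a field and a(x) ≠ 0 has an inverse. Apply the extended Euclidean algorithm to f(x) and a(x) in F_17[x]: f(x) = (6x + 3)·a(x) + (7x^2 + 6x + 13);  a(x) = (15x + 4)·(7x^2 + 6x + 13) + (16x + 9);  (7x^2 + 6x + 13) = (10x + 16)·(16x + 9) + (5). The last nonzero remainder is the constant 5 = gcd(f, a) in F_17. Back-substituting through the division chain expresses 5 = s(x)·a(x) + t(x)·f(x) with s(x) ≡ x^3 + 12x^2 + x + 10 (mod f), so (x^3 + 12x^2 + x + 10)·a(x) ≡ 5 (mod f). Multiplying by 5^(-1) ≡ 7 in F_17 gives a(x)^(-1) ≡ 7·(x^3 + 12x^2 + x + 10) ≡ 7x^3 + 16x^2 + 7x + 2 (mod f). Check: (3x^3 + 16x^2 + 14x + 10)·(7x^3 + 16x^2 + 7x + 2) = 4x^6 + 7x^5 + x^4 + 4x^3 + x^2 + 13x + 3 ≡ 1 (mod x^4 + 3x^3 + 3x^2 + 6x + 9).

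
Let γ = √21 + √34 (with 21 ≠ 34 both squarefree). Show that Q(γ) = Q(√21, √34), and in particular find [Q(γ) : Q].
[Q(γ) : Q] = 4 (equivalently, Q(γ) = Q(√21, √34))

Obviously Q(γ) ⊆ Q(√21, √34), and [Q(√21, √34):Q] = 4 (since 21, 34 are distinct squarefree integers > 1 with 714 not a perfect square). To show equality we compute the minimal polynomial of γ. From γ = √21 + √34: γ^2 = 21 + 2√(714) + 34 = 55 + 2√(714), so γ^2 - 55 = 2√(714); squaring, (γ^2 - 55)^2 = 4·714, i.e. γ^4 - 110γ^2 + 3025 - 2856 = 0, i.e. γ^4 - 110γ^2 + 169 = 0. So γ is a root of x^4 - 110x^2 + 169. This polynomial is irreducible over Q: it has no rational root (each ±√21 ± √34 is irrational), and any factorization into two quadratics over Q would force √(714) ∈ Q (pairing opposite roots) or √21, √34 ∈ Q (other pairings), all impossible. Hence [Q(γ):Q] = 4 = [Q(√21, √34):Q], so Q(γ) = Q(√21, √34).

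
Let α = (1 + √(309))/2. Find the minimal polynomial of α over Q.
m_α(x) = x^2 - x - 77

From 2α - 1 = √(309), squaring gives (2α - 1)^2 = 309, i.e. 4α^2 - 4α + 1 = 309, so α^2 - α + (1 - 309)/4 = 0. Since 309 ≡ 1 (mod 4), (1 - 309)/4 = -77 ∈ Z. The polynomial x^2 - x - 77 has discriminant 1 - 4·(-77) = 309, which is not a perfect square in Q (d = 309 is squarefree and ≠ 1), so x^2 - x - 77 is irreducible over Q. It is the minimal polynomial of α.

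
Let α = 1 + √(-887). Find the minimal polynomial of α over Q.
m_α(x) = x^2 - 2x + 888

From α - 1 = √(-887), squaring gives (α - 1)^2 = -887, i.e. α^2 - 2α + 1 = -887, so α^2 - 2α + 888 = 0. The discriminant of x^2 - 2x + 888 is (-2)^2 - 4·(888) = 4 - 3552 = -3548, and 4·(-887) is not a perfect square in Q since -887 is squarefree and ≠ 1. Hence x^2 - 2x + 888 is irreducible over Q and is the minimal polynomial of α.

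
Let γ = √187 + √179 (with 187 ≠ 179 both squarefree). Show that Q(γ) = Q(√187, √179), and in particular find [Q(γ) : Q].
[Q(γ) : Q] = 4 (equivalently, Q(γ) = Q(√187, √179))

Obviously Q(γ) ⊆ Q(√187, √179), and [Q(√187, √179):Q] = 4 (since 187, 179 are distinct squarefree integers > 1 with 33473 not a perfect square). To show equality we compute the minimal polynomial of γ. From γ = √187 + √179: γ^2 = 187 + 2√(33473) + 179 = 366 + 2√(33473), so γ^2 - 366 = 2√(33473); squaring, (γ^2 - 366)^2 = 4·33473, i.e. γ^4 - 732γ^2 + 133956 - 133892 = 0, i.e. γ^4 - 732γ^2 + 64 = 0. So γ is a root of x^4 - 732x^2 + 64. This polynomial is irreducible over Q: it has no rational root (each ±√187 ± √179 is irrational), and any factorization into two quadratics over Q would force √(33473) ∈ Q (pairing opposite roots) or √187, √179 ∈ Q (other pairings), all impossible. Hence [Q(γ):Q] = 4 = [Q(√187, √179):Q], so Q(γ) = Q(√187, √179).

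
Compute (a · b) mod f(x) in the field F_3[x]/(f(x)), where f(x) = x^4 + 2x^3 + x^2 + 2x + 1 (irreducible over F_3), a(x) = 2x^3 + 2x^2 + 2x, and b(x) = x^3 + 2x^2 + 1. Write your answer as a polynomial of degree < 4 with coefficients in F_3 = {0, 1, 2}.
a · b ≡ 2x^2 (mod f(x))

Multiply in F_3[x]: a(x)·b(x) = (2x^3 + 2x^2 + 2x)·(x^3 + 2x^2 + 1) = 2x^6 + 2x^2 + 2x. This has degree ≥ 4, so divide by f(x) over F_3: 2x^6 + 2x^2 + 2x = (2x^2 + 2x)·(x^4 + 2x^3 + x^2 + 2x + 1) + (2x^2). Hence a·b ≡ 2x^2 (mod f). (F_3[x]/(f) is a field with 3^4 = 81 elements since f is irreducible of degree 4.)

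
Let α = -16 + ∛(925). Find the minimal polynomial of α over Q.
m_α(x) = x^3 + 48x^2 + 768x + 3171

Set β = α + 16 = ∛(925), so β^3 = 925. Then (α + 16)^3 - 925 = 0, i.e. α is a root of g(x) = (x + 16)^3 - 925 = x^3 + 48x^2 + 768x + 3171. Since g(x) = h(x + 16) where h(x) = x^3 - 925, and h is irreducible over Q (because 925 is not a perfect cube, so h has no rational root, and a monic cubic with no rational root is irreducible), g is also irreducible (irreducibility is preserved under the substitution x → x + 16). Hence m_α(x) = x^3 + 48x^2 + 768x + 3171.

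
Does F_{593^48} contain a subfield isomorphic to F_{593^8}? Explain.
Yes: F_{593^8} is a subfield of F_{593^48}

F_{p^m} embeds in F_{p^n} iff m | n (since F_{p^n} is the splitting field of x^(p^n) - x, and F_{p^m} ⊂ F_{p^n} forces p^n to be a power of p^m, i.e. m | n; conversely if m | n then every root of x^(p^m) - x is a root of x^(p^n) - x). Here 8 | 48 (since 48 = 6·8), so F_{593^8} is a subfield of F_{593^48}, and [F_{593^48} : F_{593^8}] = 48/8 = 6.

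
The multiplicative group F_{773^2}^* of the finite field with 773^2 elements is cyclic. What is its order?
|F_{773^2}^*| = 597528

F_{773^2} has 773^2 = 597529 elements; its multiplicative group consists of all nonzero elements, so |F_{773^2}^*| = 597529 - 1 = 597528. (It is cyclic since any finite subgroup of the multiplicative group of a field is cyclic.)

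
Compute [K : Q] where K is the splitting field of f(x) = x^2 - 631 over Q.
[K : Q] = 2

f(x) = x^2 - 631 factors as (x - √631)(x + √631). The splitting field is K = Q(√631). Since 631 is squarefree and > 1, it is not a perfect square, so x^2 - 631 is irreducible over Q and [Q(√631) : Q] = 2. Hence [K : Q] = 2.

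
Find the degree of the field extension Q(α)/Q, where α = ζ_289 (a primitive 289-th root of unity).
[Q(α):Q] = 272

The minimal polynomial of ζ_289 over Q is the 289-th cyclotomic polynomial Φ_289(x), which is irreducible over Q and has degree φ(289) = 272. Hence [Q(α):Q] = φ(289) = 272.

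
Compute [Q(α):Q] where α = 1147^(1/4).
[Q(α):Q] = 4

α is a root of x^4 - 1147. By Eisenstein's criterion at the prime p = 31 (which divides the constant term 1147 but p^2 = 961 does not, since 1147 is squarefree), x^4 - 1147 is irreducible over Q. Hence [Q(α):Q] = 4.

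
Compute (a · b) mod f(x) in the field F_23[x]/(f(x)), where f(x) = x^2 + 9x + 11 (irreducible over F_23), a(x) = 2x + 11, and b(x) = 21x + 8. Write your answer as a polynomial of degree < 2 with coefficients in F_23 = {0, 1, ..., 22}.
a · b ≡ 7x + 17 (mod f(x))

Multiply in F_23[x]: a(x)·b(x) = (2x + 11)·(21x + 8) = 19x^2 + 17x + 19. This has degree ≥ 2, so divide by f(x) over F_23: 19x^2 + 17x + 19 = (19)·(x^2 + 9x + 11) + (7x + 17). Hence a·b ≡ 7x + 17 (mod f). (F_23[x]/(f) is a field with 23^2 = 529 elements since f is irreducible of degree 2.)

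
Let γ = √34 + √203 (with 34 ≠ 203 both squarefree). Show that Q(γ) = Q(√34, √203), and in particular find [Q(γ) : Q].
[Q(γ) : Q] = 4 (equivalently, Q(γ) = Q(√34, √203))

Obviously Q(γ) ⊆ Q(√34, √203), and [Q(√34, √203):Q] = 4 (since 34, 203 are distinct squarefree integers > 1 with 6902 not a perfect square). To show equality we compute the minimal polynomial of γ. From γ = √34 + √203: γ^2 = 34 + 2√(6902) + 203 = 237 + 2√(6902), so γ^2 - 237 = 2√(6902); squaring, (γ^2 - 237)^2 = 4·6902, i.e. γ^4 - 474γ^2 + 56169 - 27608 = 0, i.e. γ^4 - 474γ^2 + 28561 = 0. So γ is a root of x^4 - 474x^2 + 28561. This polynomial is irreducible over Q: it has no rational root (each ±√34 ± √203 is irrational), and any factorization into two quadratics over Q would force √(6902) ∈ Q (pairing opposite roots) or √34, √203 ∈ Q (other pairings), all impossible. Hence [Q(γ):Q] = 4 = [Q(√34, √203):Q], so Q(γ) = Q(√34, √203).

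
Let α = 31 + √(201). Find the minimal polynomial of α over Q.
m_α(x) = x^2 - 62x + 760

From α - 31 = √(201), squaring gives (α - 31)^2 = 201, i.e. α^2 - 62α + 961 = 201, so α^2 - 62α + 760 = 0. The discriminant of x^2 - 62x + 760 is (-62)^2 - 4·(760) = 3844 - 3040 = 804, and 4·(201) is not a perfect square in Q since 201 is squarefree and ≠ 1. Hence x^2 - 62x + 760 is irreducible over Q and is the minimal polynomial of α.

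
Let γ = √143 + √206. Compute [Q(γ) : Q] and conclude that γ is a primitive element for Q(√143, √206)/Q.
[Q(γ) : Q] = 4 (equivalently, Q(γ) = Q(√143, √206))

Obviously Q(γ) ⊆ Q(√143, √206), and [Q(√143, √206):Q] = 4 (since 143, 206 are distinct squarefree integers > 1 with 29458 not a perfect square). To show equality we compute the minimal polynomial of γ. From γ = √143 + √206: γ^2 = 143 + 2√(29458) + 206 = 349 + 2√(29458), so γ^2 - 349 = 2√(29458); squaring, (γ^2 - 349)^2 = 4·29458, i.e. γ^4 - 698γ^2 + 121801 - 117832 = 0, i.e. γ^4 - 698γ^2 + 3969 = 0. So γ is a root of x^4 - 698x^2 + 3969. This polynomial is irreducible over Q: it has no rational root (each ±√143 ± √206 is irrational), and any factorization into two quadratics over Q would force √(29458) ∈ Q (pairing opposite roots) or √143, √206 ∈ Q (other pairings), all impossible. Hence [Q(γ):Q] = 4 = [Q(√143, √206):Q], so Q(γ) = Q(√143, √206).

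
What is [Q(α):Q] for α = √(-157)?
[Q(α):Q] = 2

[Q(α):Q] equals the degree of the minimal polynomial of α. Here α^2 = -157 and x^2 + 157 is irreducible (d = -157 is squarefree, ≠ 1, hence not a square), so deg(m_α) = 2. Thus [Q(α):Q] = 2.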